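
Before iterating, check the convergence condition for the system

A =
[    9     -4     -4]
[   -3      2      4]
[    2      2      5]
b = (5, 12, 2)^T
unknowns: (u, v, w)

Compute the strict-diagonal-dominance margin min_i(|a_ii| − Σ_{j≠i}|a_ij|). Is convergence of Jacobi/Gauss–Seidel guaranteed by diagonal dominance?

-5

row 1: |9| − (4+4) = 1
row 2: |2| − (3+4) = -5
row 3: |5| − (2+2) = 1
minimum over rows = -5 → not strictly diagonally dominant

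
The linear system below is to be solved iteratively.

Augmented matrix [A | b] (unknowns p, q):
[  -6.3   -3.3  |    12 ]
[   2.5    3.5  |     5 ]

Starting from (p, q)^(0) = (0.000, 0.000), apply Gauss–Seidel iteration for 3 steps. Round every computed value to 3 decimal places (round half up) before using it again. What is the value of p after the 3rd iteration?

Iteration 1:
  p = (12 - (-3.3)·0.000) / (-6.3) = -1.905
  q = (5 - (2.5)·-1.905) / (3.5) = 2.789
Iteration 2:
  p = (12 - (-3.3)·2.789) / (-6.3) = -3.366
  q = (5 - (2.5)·-3.366) / (3.5) = 3.833
Iteration 3:
  p = (12 - (-3.3)·3.833) / (-6.3) = -3.913
  q = (5 - (2.5)·-3.913) / (3.5) = 4.224

-3.913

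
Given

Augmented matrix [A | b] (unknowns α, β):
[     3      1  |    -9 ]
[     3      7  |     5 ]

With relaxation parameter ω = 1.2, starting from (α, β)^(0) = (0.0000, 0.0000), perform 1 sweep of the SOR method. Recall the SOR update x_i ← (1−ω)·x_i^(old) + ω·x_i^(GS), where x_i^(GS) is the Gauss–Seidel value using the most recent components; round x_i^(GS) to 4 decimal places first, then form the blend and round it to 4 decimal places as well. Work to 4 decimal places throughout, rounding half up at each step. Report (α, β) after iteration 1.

Iteration 1:
  α: GS value = (-9 - (1)·0.0000) / (3) = -3.0000;  α ← (1−ω)·0.0000 + ω·-3.0000 = -3.6000
  β: GS value = (5 - (3)·-3.6000) / (7) = 2.2571;  β ← (1−ω)·0.0000 + ω·2.2571 = 2.7085

(-3.6000, 2.7085)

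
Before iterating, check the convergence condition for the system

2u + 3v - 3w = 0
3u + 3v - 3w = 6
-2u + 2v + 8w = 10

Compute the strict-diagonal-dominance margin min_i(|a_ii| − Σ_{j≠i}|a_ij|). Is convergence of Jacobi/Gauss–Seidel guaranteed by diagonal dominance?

row 1: |2| − (3+3) = -4
row 2: |3| − (3+3) = -3
row 3: |8| − (2+2) = 4
minimum over rows = -4 → not strictly diagonally dominant

-4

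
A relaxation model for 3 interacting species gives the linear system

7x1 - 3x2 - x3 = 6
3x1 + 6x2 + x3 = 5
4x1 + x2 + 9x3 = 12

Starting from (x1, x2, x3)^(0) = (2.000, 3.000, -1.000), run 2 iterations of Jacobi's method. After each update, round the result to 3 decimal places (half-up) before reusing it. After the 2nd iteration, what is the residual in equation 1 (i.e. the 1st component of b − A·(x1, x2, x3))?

-0.222

Iteration 1:
  x1 = (6 - (-3)·3.000 - (-1)·-1.000) / (7) = 2.000
  x2 = (5 - (3)·2.000 - (1)·-1.000) / (6) = 0.000
  x3 = (12 - (4)·2.000 - (1)·3.000) / (9) = 0.111
Iteration 2:
  x1 = (6 - (-3)·0.000 - (-1)·0.111) / (7) = 0.873
  x2 = (5 - (3)·2.000 - (1)·0.111) / (6) = -0.185
  x3 = (12 - (4)·2.000 - (1)·0.000) / (9) = 0.444
Residual b − A·x = (-0.222, 3.047, 4.697)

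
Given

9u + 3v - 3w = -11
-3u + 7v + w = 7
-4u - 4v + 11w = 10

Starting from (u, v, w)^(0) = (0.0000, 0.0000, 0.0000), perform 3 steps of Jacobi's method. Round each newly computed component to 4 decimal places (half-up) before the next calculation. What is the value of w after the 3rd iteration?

Iteration 1:
  u = (-11 - (3)·0.0000 - (-3)·0.0000) / (9) = -1.2222
  v = (7 - (-3)·0.0000 - (1)·0.0000) / (7) = 1.0000
  w = (10 - (-4)·0.0000 - (-4)·0.0000) / (11) = 0.9091
Iteration 2:
  u = (-11 - (3)·1.0000 - (-3)·0.9091) / (9) = -1.2525
  v = (7 - (-3)·-1.2222 - (1)·0.9091) / (7) = 0.3463
  w = (10 - (-4)·-1.2222 - (-4)·1.0000) / (11) = 0.8283
Iteration 3:
  u = (-11 - (3)·0.3463 - (-3)·0.8283) / (9) = -1.0616
  v = (7 - (-3)·-1.2525 - (1)·0.8283) / (7) = 0.3449
  w = (10 - (-4)·-1.2525 - (-4)·0.3463) / (11) = 0.5796

0.5796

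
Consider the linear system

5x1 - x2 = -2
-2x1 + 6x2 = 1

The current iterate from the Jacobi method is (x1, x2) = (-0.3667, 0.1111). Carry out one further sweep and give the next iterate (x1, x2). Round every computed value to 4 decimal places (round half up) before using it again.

One sweep:
  x1 = (-2 - (-1)·0.1111) / (5) = -0.3778
  x2 = (1 - (-2)·-0.3667) / (6) = 0.0444

(-0.3778, 0.0444)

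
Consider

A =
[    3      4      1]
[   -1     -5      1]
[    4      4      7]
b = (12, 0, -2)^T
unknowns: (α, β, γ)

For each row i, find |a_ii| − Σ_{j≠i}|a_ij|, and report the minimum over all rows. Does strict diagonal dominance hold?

-2

row 1: |3| − (4+1) = -2
row 2: |-5| − (1+1) = 3
row 3: |7| − (4+4) = -1
minimum over rows = -2 → not strictly diagonally dominant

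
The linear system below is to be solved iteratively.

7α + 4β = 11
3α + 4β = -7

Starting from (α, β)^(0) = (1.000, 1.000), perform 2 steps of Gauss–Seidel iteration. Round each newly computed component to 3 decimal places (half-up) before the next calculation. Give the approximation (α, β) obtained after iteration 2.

Iteration 1:
  α = (11 - (4)·1.000) / (7) = 1.000
  β = (-7 - (3)·1.000) / (4) = -2.500
Iteration 2:
  α = (11 - (4)·-2.500) / (7) = 3.000
  β = (-7 - (3)·3.000) / (4) = -4.000

(3.000, -4.000)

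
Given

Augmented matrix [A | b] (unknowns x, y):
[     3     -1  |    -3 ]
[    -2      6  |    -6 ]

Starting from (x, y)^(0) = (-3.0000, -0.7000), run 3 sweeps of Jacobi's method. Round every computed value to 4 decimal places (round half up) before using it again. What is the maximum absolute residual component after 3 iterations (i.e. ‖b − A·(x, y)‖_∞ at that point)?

Iteration 1:
  x = (-3 - (-1)·-0.7000) / (3) = -1.2333
  y = (-6 - (-2)·-3.0000) / (6) = -2.0000
Iteration 2:
  x = (-3 - (-1)·-2.0000) / (3) = -1.6667
  y = (-6 - (-2)·-1.2333) / (6) = -1.4111
Iteration 3:
  x = (-3 - (-1)·-1.4111) / (3) = -1.4704
  y = (-6 - (-2)·-1.6667) / (6) = -1.5556
Residual b − A·x = (-0.1444, 0.3928); ∞-norm = 0.3928

0.3928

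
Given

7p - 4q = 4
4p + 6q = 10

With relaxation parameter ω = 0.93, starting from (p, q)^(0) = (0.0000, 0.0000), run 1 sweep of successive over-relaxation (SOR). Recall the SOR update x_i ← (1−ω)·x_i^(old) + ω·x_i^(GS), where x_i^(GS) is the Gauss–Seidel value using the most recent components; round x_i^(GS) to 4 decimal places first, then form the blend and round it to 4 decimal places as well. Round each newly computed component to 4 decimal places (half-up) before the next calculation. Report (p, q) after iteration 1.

(0.5314, 1.2205)

Iteration 1:
  p: GS value = (4 - (-4)·0.0000) / (7) = 0.5714;  p ← (1−ω)·0.0000 + ω·0.5714 = 0.5314
  q: GS value = (10 - (4)·0.5314) / (6) = 1.3124;  q ← (1−ω)·0.0000 + ω·1.3124 = 1.2205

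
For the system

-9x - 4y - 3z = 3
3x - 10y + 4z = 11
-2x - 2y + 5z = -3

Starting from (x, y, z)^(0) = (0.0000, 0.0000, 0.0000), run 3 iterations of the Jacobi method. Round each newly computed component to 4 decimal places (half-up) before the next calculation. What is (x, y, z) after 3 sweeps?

(0.6978, -1.4626, -1.0338)

Iteration 1:
  x = (3 - (-4)·0.0000 - (-3)·0.0000) / (-9) = -0.3333
  y = (11 - (3)·0.0000 - (4)·0.0000) / (-10) = -1.1000
  z = (-3 - (-2)·0.0000 - (-2)·0.0000) / (5) = -0.6000
Iteration 2:
  x = (3 - (-4)·-1.1000 - (-3)·-0.6000) / (-9) = 0.3556
  y = (11 - (3)·-0.3333 - (4)·-0.6000) / (-10) = -1.4400
  z = (-3 - (-2)·-0.3333 - (-2)·-1.1000) / (5) = -1.1733
Iteration 3:
  x = (3 - (-4)·-1.4400 - (-3)·-1.1733) / (-9) = 0.6978
  y = (11 - (3)·0.3556 - (4)·-1.1733) / (-10) = -1.4626
  z = (-3 - (-2)·0.3556 - (-2)·-1.4400) / (5) = -1.0338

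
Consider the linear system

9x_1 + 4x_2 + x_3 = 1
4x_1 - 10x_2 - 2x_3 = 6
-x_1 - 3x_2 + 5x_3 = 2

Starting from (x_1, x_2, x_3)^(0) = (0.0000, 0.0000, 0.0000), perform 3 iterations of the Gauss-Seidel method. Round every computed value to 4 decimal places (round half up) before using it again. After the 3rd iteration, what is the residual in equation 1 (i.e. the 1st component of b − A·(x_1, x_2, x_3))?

0.1773

Iteration 1:
  x_1 = (1 - (4)·0.0000 - (1)·0.0000) / (9) = 0.1111
  x_2 = (6 - (4)·0.1111 - (-2)·0.0000) / (-10) = -0.5556
  x_3 = (2 - (-1)·0.1111 - (-3)·-0.5556) / (5) = 0.0889
Iteration 2:
  x_1 = (1 - (4)·-0.5556 - (1)·0.0889) / (9) = 0.3482
  x_2 = (6 - (4)·0.3482 - (-2)·0.0889) / (-10) = -0.4785
  x_3 = (2 - (-1)·0.3482 - (-3)·-0.4785) / (5) = 0.1825
Iteration 3:
  x_1 = (1 - (4)·-0.4785 - (1)·0.1825) / (9) = 0.3035
  x_2 = (6 - (4)·0.3035 - (-2)·0.1825) / (-10) = -0.5151
  x_3 = (2 - (-1)·0.3035 - (-3)·-0.5151) / (5) = 0.1516
Residual b − A·x = (0.1773, -0.0618, 0.0002)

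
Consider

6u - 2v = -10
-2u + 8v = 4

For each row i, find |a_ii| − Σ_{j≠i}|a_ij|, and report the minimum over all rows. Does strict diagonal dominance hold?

row 1: |6| − (2) = 4
row 2: |8| − (2) = 6
minimum over rows = 4 → strictly diagonally dominant (convergence guaranteed)

4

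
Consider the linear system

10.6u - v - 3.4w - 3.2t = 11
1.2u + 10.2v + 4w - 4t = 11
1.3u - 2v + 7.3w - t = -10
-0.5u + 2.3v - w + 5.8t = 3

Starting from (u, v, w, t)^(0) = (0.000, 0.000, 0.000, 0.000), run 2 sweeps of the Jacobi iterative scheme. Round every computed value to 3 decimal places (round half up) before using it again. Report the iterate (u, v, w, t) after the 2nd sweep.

Iteration 1:
  u = (11 - (-1)·0.000 - (-3.4)·0.000 - (-3.2)·0.000) / (10.6) = 1.038
  v = (11 - (1.2)·0.000 - (4)·0.000 - (-4)·0.000) / (10.2) = 1.078
  w = (-10 - (1.3)·0.000 - (-2)·0.000 - (-1)·0.000) / (7.3) = -1.370
  t = (3 - (-0.5)·0.000 - (2.3)·0.000 - (-1)·0.000) / (5.8) = 0.517
Iteration 2:
  u = (11 - (-1)·1.078 - (-3.4)·-1.370 - (-3.2)·0.517) / (10.6) = 0.856
  v = (11 - (1.2)·1.038 - (4)·-1.370 - (-4)·0.517) / (10.2) = 1.696
  w = (-10 - (1.3)·1.038 - (-2)·1.078 - (-1)·0.517) / (7.3) = -1.189
  t = (3 - (-0.5)·1.038 - (2.3)·1.078 - (-1)·-1.370) / (5.8) = -0.057

(0.856, 1.696, -1.189, -0.057)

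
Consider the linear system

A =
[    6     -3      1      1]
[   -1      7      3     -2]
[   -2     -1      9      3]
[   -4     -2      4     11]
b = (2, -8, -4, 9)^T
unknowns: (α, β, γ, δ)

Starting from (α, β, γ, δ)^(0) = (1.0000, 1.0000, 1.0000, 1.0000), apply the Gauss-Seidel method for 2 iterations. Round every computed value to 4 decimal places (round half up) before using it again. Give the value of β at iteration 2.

Iteration 1:
  α = (2 - (-3)·1.0000 - (1)·1.0000 - (1)·1.0000) / (6) = 0.5000
  β = (-8 - (-1)·0.5000 - (3)·1.0000 - (-2)·1.0000) / (7) = -1.2143
  γ = (-4 - (-2)·0.5000 - (-1)·-1.2143 - (3)·1.0000) / (9) = -0.8016
  δ = (9 - (-4)·0.5000 - (-2)·-1.2143 - (4)·-0.8016) / (11) = 1.0707
Iteration 2:
  α = (2 - (-3)·-1.2143 - (1)·-0.8016 - (1)·1.0707) / (6) = -0.3187
  β = (-8 - (-1)·-0.3187 - (3)·-0.8016 - (-2)·1.0707) / (7) = -0.5389
  γ = (-4 - (-2)·-0.3187 - (-1)·-0.5389 - (3)·1.0707) / (9) = -0.9320
  δ = (9 - (-4)·-0.3187 - (-2)·-0.5389 - (4)·-0.9320) / (11) = 0.9432

-0.5389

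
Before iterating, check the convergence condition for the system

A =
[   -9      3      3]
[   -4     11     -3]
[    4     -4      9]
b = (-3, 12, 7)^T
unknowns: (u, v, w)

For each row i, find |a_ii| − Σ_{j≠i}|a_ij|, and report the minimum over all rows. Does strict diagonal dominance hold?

row 1: |-9| − (3+3) = 3
row 2: |11| − (4+3) = 4
row 3: |9| − (4+4) = 1
minimum over rows = 1 → strictly diagonally dominant (convergence guaranteed)

1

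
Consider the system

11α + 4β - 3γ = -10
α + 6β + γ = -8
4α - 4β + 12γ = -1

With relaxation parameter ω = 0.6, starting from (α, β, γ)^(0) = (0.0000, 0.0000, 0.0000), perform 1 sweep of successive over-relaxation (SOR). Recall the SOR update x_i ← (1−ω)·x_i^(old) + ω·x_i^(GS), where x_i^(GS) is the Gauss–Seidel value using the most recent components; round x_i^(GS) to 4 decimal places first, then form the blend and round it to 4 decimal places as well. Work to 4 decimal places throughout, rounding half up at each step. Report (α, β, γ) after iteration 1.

Iteration 1:
  α: GS value = (-10 - (4)·0.0000 - (-3)·0.0000) / (11) = -0.9091;  α ← (1−ω)·0.0000 + ω·-0.9091 = -0.5455
  β: GS value = (-8 - (1)·-0.5455 - (1)·0.0000) / (6) = -1.2424;  β ← (1−ω)·0.0000 + ω·-1.2424 = -0.7454
  γ: GS value = (-1 - (4)·-0.5455 - (-4)·-0.7454) / (12) = -0.1500;  γ ← (1−ω)·0.0000 + ω·-0.1500 = -0.0900

(-0.5455, -0.7454, -0.0900)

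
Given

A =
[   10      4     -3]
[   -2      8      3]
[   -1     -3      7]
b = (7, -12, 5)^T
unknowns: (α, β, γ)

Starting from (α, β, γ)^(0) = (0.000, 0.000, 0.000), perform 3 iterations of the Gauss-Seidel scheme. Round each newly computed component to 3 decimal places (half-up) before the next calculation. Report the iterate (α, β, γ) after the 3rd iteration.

Iteration 1:
  α = (7 - (4)·0.000 - (-3)·0.000) / (10) = 0.700
  β = (-12 - (-2)·0.700 - (3)·0.000) / (8) = -1.325
  γ = (5 - (-1)·0.700 - (-3)·-1.325) / (7) = 0.246
Iteration 2:
  α = (7 - (4)·-1.325 - (-3)·0.246) / (10) = 1.304
  β = (-12 - (-2)·1.304 - (3)·0.246) / (8) = -1.266
  γ = (5 - (-1)·1.304 - (-3)·-1.266) / (7) = 0.358
Iteration 3:
  α = (7 - (4)·-1.266 - (-3)·0.358) / (10) = 1.314
  β = (-12 - (-2)·1.314 - (3)·0.358) / (8) = -1.306
  γ = (5 - (-1)·1.314 - (-3)·-1.306) / (7) = 0.342

(1.314, -1.306, 0.342)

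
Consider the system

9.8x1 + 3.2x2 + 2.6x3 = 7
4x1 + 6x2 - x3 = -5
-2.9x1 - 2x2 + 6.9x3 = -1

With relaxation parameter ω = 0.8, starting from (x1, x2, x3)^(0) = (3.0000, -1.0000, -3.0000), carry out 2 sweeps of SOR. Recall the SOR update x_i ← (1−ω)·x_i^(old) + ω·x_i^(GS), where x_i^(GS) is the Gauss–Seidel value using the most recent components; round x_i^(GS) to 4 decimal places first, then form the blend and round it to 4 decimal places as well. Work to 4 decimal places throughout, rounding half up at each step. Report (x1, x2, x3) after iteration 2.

Iteration 1:
  x1: GS value = (7 - (3.2)·-1.0000 - (2.6)·-3.0000) / (9.8) = 1.8367;  x1 ← (1−ω)·3.0000 + ω·1.8367 = 2.0694
  x2: GS value = (-5 - (4)·2.0694 - (-1)·-3.0000) / (6) = -2.7129;  x2 ← (1−ω)·-1.0000 + ω·-2.7129 = -2.3703
  x3: GS value = (-1 - (-2.9)·2.0694 - (-2)·-2.3703) / (6.9) = 0.0378;  x3 ← (1−ω)·-3.0000 + ω·0.0378 = -0.5698
Iteration 2:
  x1: GS value = (7 - (3.2)·-2.3703 - (2.6)·-0.5698) / (9.8) = 1.6394;  x1 ← (1−ω)·2.0694 + ω·1.6394 = 1.7254
  x2: GS value = (-5 - (4)·1.7254 - (-1)·-0.5698) / (6) = -2.0786;  x2 ← (1−ω)·-2.3703 + ω·-2.0786 = -2.1369
  x3: GS value = (-1 - (-2.9)·1.7254 - (-2)·-2.1369) / (6.9) = -0.0392;  x3 ← (1−ω)·-0.5698 + ω·-0.0392 = -0.1453

(1.7254, -2.1369, -0.1453)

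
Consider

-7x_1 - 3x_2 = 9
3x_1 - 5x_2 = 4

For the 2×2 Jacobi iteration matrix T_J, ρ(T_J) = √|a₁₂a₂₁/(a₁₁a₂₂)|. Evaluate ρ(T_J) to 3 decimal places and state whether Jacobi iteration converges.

a₁₂a₂₁/(a₁₁a₂₂) = (-3)·(3) / ((-7)·(-5)) = -0.257143
ρ = √|-0.257143| = √0.257143 = 0.507
ρ < 1, so Jacobi converges

0.507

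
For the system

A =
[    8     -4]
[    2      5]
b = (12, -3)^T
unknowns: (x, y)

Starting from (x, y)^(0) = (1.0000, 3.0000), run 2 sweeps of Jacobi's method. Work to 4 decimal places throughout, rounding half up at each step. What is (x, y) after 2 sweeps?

(1.0000, -1.8000)

Iteration 1:
  x = (12 - (-4)·3.0000) / (8) = 3.0000
  y = (-3 - (2)·1.0000) / (5) = -1.0000
Iteration 2:
  x = (12 - (-4)·-1.0000) / (8) = 1.0000
  y = (-3 - (2)·3.0000) / (5) = -1.8000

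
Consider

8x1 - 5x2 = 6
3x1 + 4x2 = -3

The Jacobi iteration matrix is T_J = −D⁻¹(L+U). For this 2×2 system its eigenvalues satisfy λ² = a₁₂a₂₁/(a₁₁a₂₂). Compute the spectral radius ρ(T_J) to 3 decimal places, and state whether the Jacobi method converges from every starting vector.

0.685

a₁₂a₂₁/(a₁₁a₂₂) = (-5)·(3) / ((8)·(4)) = -0.468750
ρ = √|-0.468750| = √0.468750 = 0.685
ρ < 1, so Jacobi converges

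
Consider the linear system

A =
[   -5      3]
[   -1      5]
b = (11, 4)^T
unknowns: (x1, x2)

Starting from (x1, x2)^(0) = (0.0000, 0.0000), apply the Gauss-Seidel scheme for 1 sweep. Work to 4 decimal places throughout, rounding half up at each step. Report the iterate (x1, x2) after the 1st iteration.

(-2.2000, 0.3600)

Iteration 1:
  x1 = (11 - (3)·0.0000) / (-5) = -2.2000
  x2 = (4 - (-1)·-2.2000) / (5) = 0.3600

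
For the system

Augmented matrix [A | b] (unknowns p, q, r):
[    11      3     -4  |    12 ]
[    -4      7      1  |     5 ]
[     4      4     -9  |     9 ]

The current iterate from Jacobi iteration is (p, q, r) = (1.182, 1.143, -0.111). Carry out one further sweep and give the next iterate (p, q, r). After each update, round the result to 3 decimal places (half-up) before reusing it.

One sweep:
  p = (12 - (3)·1.143 - (-4)·-0.111) / (11) = 0.739
  q = (5 - (-4)·1.182 - (1)·-0.111) / (7) = 1.406
  r = (9 - (4)·1.182 - (4)·1.143) / (-9) = 0.033

(0.739, 1.406, 0.033)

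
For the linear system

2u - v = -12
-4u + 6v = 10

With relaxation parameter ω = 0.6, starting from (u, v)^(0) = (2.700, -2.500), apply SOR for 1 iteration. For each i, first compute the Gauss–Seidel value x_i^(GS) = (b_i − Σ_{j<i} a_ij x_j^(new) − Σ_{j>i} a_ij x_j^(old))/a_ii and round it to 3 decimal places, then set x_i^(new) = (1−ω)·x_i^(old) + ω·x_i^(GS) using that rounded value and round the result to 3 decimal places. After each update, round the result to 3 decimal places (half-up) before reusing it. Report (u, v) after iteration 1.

Iteration 1:
  u: GS value = (-12 - (-1)·-2.500) / (2) = -7.250;  u ← (1−ω)·2.700 + ω·-7.250 = -3.270
  v: GS value = (10 - (-4)·-3.270) / (6) = -0.513;  v ← (1−ω)·-2.500 + ω·-0.513 = -1.308

(-3.270, -1.308)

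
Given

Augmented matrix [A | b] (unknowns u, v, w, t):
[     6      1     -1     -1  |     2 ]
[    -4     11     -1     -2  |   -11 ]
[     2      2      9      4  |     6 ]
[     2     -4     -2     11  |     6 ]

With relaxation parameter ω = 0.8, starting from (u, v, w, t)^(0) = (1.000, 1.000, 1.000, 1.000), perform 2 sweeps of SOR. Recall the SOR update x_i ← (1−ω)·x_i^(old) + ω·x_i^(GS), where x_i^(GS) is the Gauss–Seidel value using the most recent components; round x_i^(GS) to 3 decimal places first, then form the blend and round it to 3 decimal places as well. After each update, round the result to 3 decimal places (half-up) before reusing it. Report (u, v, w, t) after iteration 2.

(0.526, -0.589, 0.416, 0.356)

Iteration 1:
  u: GS value = (2 - (1)·1.000 - (-1)·1.000 - (-1)·1.000) / (6) = 0.500;  u ← (1−ω)·1.000 + ω·0.500 = 0.600
  v: GS value = (-11 - (-4)·0.600 - (-1)·1.000 - (-2)·1.000) / (11) = -0.509;  v ← (1−ω)·1.000 + ω·-0.509 = -0.207
  w: GS value = (6 - (2)·0.600 - (2)·-0.207 - (4)·1.000) / (9) = 0.135;  w ← (1−ω)·1.000 + ω·0.135 = 0.308
  t: GS value = (6 - (2)·0.600 - (-4)·-0.207 - (-2)·0.308) / (11) = 0.417;  t ← (1−ω)·1.000 + ω·0.417 = 0.534
Iteration 2:
  u: GS value = (2 - (1)·-0.207 - (-1)·0.308 - (-1)·0.534) / (6) = 0.508;  u ← (1−ω)·0.600 + ω·0.508 = 0.526
  v: GS value = (-11 - (-4)·0.526 - (-1)·0.308 - (-2)·0.534) / (11) = -0.684;  v ← (1−ω)·-0.207 + ω·-0.684 = -0.589
  w: GS value = (6 - (2)·0.526 - (2)·-0.589 - (4)·0.534) / (9) = 0.443;  w ← (1−ω)·0.308 + ω·0.443 = 0.416
  t: GS value = (6 - (2)·0.526 - (-4)·-0.589 - (-2)·0.416) / (11) = 0.311;  t ← (1−ω)·0.534 + ω·0.311 = 0.356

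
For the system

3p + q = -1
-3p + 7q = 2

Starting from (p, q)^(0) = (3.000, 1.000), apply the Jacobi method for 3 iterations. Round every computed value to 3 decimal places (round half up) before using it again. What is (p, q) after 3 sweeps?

(-0.333, -0.082)

Iteration 1:
  p = (-1 - (1)·1.000) / (3) = -0.667
  q = (2 - (-3)·3.000) / (7) = 1.571
Iteration 2:
  p = (-1 - (1)·1.571) / (3) = -0.857
  q = (2 - (-3)·-0.667) / (7) = 0.000
Iteration 3:
  p = (-1 - (1)·0.000) / (3) = -0.333
  q = (2 - (-3)·-0.857) / (7) = -0.082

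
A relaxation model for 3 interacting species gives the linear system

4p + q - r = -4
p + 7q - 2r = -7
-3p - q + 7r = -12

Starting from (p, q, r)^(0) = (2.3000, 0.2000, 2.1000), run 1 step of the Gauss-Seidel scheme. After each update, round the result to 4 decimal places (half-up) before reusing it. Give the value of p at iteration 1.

-0.5250

Iteration 1:
  p = (-4 - (1)·0.2000 - (-1)·2.1000) / (4) = -0.5250
  q = (-7 - (1)·-0.5250 - (-2)·2.1000) / (7) = -0.3250
  r = (-12 - (-3)·-0.5250 - (-1)·-0.3250) / (7) = -1.9857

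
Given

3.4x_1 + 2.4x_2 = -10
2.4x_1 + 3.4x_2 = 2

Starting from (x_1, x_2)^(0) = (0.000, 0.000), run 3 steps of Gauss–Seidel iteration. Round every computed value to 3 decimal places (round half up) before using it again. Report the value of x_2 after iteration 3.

4.653

Iteration 1:
  x_1 = (-10 - (2.4)·0.000) / (3.4) = -2.941
  x_2 = (2 - (2.4)·-2.941) / (3.4) = 2.664
Iteration 2:
  x_1 = (-10 - (2.4)·2.664) / (3.4) = -4.822
  x_2 = (2 - (2.4)·-4.822) / (3.4) = 3.992
Iteration 3:
  x_1 = (-10 - (2.4)·3.992) / (3.4) = -5.759
  x_2 = (2 - (2.4)·-5.759) / (3.4) = 4.653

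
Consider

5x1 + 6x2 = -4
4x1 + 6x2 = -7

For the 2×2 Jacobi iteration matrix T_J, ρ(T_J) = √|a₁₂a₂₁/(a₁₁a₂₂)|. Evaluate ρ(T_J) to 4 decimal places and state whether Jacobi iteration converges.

0.8944

a₁₂a₂₁/(a₁₁a₂₂) = (6)·(4) / ((5)·(6)) = 0.800000
ρ = √|0.800000| = √0.800000 = 0.8944
ρ < 1, so Jacobi converges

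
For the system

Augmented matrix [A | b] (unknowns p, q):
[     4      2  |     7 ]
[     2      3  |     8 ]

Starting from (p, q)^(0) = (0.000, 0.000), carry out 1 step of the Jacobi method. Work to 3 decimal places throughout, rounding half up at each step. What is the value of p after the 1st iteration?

Iteration 1:
  p = (7 - (2)·0.000) / (4) = 1.750
  q = (8 - (2)·0.000) / (3) = 2.667

1.750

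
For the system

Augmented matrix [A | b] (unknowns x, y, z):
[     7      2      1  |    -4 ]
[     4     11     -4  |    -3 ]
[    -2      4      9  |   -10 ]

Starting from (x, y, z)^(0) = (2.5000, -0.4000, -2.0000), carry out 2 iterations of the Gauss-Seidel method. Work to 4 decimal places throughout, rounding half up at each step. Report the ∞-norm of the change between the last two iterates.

0.4710

Iteration 1:
  x = (-4 - (2)·-0.4000 - (1)·-2.0000) / (7) = -0.1714
  y = (-3 - (4)·-0.1714 - (-4)·-2.0000) / (11) = -0.9377
  z = (-10 - (-2)·-0.1714 - (4)·-0.9377) / (9) = -0.7324
Iteration 2:
  x = (-4 - (2)·-0.9377 - (1)·-0.7324) / (7) = -0.1989
  y = (-3 - (4)·-0.1989 - (-4)·-0.7324) / (11) = -0.4667
  z = (-10 - (-2)·-0.1989 - (4)·-0.4667) / (9) = -0.9479
Change: (-0.0275, 0.4710, -0.2155) → max |·| = 0.4710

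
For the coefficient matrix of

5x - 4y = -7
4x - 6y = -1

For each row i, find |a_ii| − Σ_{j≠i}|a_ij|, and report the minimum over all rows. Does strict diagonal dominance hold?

row 1: |5| − (4) = 1
row 2: |-6| − (4) = 2
minimum over rows = 1 → strictly diagonally dominant (convergence guaranteed)

1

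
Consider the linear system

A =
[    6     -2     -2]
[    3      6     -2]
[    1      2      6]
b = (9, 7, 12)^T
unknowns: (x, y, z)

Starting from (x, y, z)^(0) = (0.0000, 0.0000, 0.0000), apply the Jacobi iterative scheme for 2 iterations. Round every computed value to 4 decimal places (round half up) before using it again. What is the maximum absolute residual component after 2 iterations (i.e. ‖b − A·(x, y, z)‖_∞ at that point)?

4.4444

Iteration 1:
  x = (9 - (-2)·0.0000 - (-2)·0.0000) / (6) = 1.5000
  y = (7 - (3)·0.0000 - (-2)·0.0000) / (6) = 1.1667
  z = (12 - (1)·0.0000 - (2)·0.0000) / (6) = 2.0000
Iteration 2:
  x = (9 - (-2)·1.1667 - (-2)·2.0000) / (6) = 2.5556
  y = (7 - (3)·1.5000 - (-2)·2.0000) / (6) = 1.0833
  z = (12 - (1)·1.5000 - (2)·1.1667) / (6) = 1.3611
Residual b − A·x = (-1.4448, -4.4444, -0.8888); ∞-norm = 4.4444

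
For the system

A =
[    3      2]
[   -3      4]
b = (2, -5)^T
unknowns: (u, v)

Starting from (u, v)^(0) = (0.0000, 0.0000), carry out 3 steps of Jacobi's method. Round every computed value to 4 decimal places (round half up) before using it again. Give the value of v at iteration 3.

-0.1250

Iteration 1:
  u = (2 - (2)·0.0000) / (3) = 0.6667
  v = (-5 - (-3)·0.0000) / (4) = -1.2500
Iteration 2:
  u = (2 - (2)·-1.2500) / (3) = 1.5000
  v = (-5 - (-3)·0.6667) / (4) = -0.7500
Iteration 3:
  u = (2 - (2)·-0.7500) / (3) = 1.1667
  v = (-5 - (-3)·1.5000) / (4) = -0.1250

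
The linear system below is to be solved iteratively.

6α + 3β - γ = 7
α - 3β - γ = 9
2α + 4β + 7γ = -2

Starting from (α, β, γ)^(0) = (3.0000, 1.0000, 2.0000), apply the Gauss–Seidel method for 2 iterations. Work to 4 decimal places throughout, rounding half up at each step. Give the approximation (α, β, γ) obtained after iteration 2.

(3.0555, -2.4259, 0.2275)

Iteration 1:
  α = (7 - (3)·1.0000 - (-1)·2.0000) / (6) = 1.0000
  β = (9 - (1)·1.0000 - (-1)·2.0000) / (-3) = -3.3333
  γ = (-2 - (2)·1.0000 - (4)·-3.3333) / (7) = 1.3333
Iteration 2:
  α = (7 - (3)·-3.3333 - (-1)·1.3333) / (6) = 3.0555
  β = (9 - (1)·3.0555 - (-1)·1.3333) / (-3) = -2.4259
  γ = (-2 - (2)·3.0555 - (4)·-2.4259) / (7) = 0.2275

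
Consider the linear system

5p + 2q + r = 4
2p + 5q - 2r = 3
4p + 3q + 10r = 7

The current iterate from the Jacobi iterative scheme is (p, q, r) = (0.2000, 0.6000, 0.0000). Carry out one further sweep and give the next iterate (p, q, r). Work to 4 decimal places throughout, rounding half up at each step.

(0.5600, 0.5200, 0.4400)

One sweep:
  p = (4 - (2)·0.6000 - (1)·0.0000) / (5) = 0.5600
  q = (3 - (2)·0.2000 - (-2)·0.0000) / (5) = 0.5200
  r = (7 - (4)·0.2000 - (3)·0.6000) / (10) = 0.4400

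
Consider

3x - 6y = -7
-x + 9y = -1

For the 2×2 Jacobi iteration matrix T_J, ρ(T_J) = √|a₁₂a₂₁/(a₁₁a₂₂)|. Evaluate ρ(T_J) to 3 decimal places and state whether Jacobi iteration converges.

a₁₂a₂₁/(a₁₁a₂₂) = (-6)·(-1) / ((3)·(9)) = 0.222222
ρ = √|0.222222| = √0.222222 = 0.471
ρ < 1, so Jacobi converges

0.471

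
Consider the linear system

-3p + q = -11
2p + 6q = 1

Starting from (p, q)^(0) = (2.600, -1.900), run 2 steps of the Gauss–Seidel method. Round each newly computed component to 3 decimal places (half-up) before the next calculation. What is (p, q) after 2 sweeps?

(3.385, -0.962)

Iteration 1:
  p = (-11 - (1)·-1.900) / (-3) = 3.033
  q = (1 - (2)·3.033) / (6) = -0.844
Iteration 2:
  p = (-11 - (1)·-0.844) / (-3) = 3.385
  q = (1 - (2)·3.385) / (6) = -0.962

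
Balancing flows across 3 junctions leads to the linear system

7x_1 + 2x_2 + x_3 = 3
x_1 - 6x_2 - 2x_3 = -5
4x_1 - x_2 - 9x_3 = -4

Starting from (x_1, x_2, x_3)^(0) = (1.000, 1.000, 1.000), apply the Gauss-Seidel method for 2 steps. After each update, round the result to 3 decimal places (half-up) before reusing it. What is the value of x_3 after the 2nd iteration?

Iteration 1:
  x_1 = (3 - (2)·1.000 - (1)·1.000) / (7) = 0.000
  x_2 = (-5 - (1)·0.000 - (-2)·1.000) / (-6) = 0.500
  x_3 = (-4 - (4)·0.000 - (-1)·0.500) / (-9) = 0.389
Iteration 2:
  x_1 = (3 - (2)·0.500 - (1)·0.389) / (7) = 0.230
  x_2 = (-5 - (1)·0.230 - (-2)·0.389) / (-6) = 0.742
  x_3 = (-4 - (4)·0.230 - (-1)·0.742) / (-9) = 0.464

0.464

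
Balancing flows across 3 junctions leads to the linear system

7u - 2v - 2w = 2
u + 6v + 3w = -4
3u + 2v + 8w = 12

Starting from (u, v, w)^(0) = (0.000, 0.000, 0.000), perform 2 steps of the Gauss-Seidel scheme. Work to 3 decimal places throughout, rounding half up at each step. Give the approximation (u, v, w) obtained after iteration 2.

(0.531, -1.541, 1.686)

Iteration 1:
  u = (2 - (-2)·0.000 - (-2)·0.000) / (7) = 0.286
  v = (-4 - (1)·0.286 - (3)·0.000) / (6) = -0.714
  w = (12 - (3)·0.286 - (2)·-0.714) / (8) = 1.571
Iteration 2:
  u = (2 - (-2)·-0.714 - (-2)·1.571) / (7) = 0.531
  v = (-4 - (1)·0.531 - (3)·1.571) / (6) = -1.541
  w = (12 - (3)·0.531 - (2)·-1.541) / (8) = 1.686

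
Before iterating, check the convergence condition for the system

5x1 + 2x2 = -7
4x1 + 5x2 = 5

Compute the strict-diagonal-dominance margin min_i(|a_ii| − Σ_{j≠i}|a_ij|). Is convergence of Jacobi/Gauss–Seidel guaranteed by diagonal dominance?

1

row 1: |5| − (2) = 3
row 2: |5| − (4) = 1
minimum over rows = 1 → strictly diagonally dominant (convergence guaranteed)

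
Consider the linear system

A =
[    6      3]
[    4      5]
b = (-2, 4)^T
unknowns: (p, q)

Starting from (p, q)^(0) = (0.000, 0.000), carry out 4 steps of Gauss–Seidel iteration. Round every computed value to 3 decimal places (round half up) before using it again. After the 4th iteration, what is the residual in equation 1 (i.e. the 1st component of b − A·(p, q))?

Iteration 1:
  p = (-2 - (3)·0.000) / (6) = -0.333
  q = (4 - (4)·-0.333) / (5) = 1.066
Iteration 2:
  p = (-2 - (3)·1.066) / (6) = -0.866
  q = (4 - (4)·-0.866) / (5) = 1.493
Iteration 3:
  p = (-2 - (3)·1.493) / (6) = -1.080
  q = (4 - (4)·-1.080) / (5) = 1.664
Iteration 4:
  p = (-2 - (3)·1.664) / (6) = -1.165
  q = (4 - (4)·-1.165) / (5) = 1.732
Residual b − A·x = (-0.206, 0.000)

-0.206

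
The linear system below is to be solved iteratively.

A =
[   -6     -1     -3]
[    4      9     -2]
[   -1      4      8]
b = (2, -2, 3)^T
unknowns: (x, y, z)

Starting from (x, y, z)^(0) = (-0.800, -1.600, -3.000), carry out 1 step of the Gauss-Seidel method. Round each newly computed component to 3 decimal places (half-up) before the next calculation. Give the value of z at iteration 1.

Iteration 1:
  x = (2 - (-1)·-1.600 - (-3)·-3.000) / (-6) = 1.433
  y = (-2 - (4)·1.433 - (-2)·-3.000) / (9) = -1.526
  z = (3 - (-1)·1.433 - (4)·-1.526) / (8) = 1.317

1.317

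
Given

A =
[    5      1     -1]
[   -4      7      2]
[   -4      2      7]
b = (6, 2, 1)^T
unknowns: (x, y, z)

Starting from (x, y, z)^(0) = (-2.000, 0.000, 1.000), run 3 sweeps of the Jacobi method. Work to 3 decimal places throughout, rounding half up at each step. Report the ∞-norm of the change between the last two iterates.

0.816

Iteration 1:
  x = (6 - (1)·0.000 - (-1)·1.000) / (5) = 1.400
  y = (2 - (-4)·-2.000 - (2)·1.000) / (7) = -1.143
  z = (1 - (-4)·-2.000 - (2)·0.000) / (7) = -1.000
Iteration 2:
  x = (6 - (1)·-1.143 - (-1)·-1.000) / (5) = 1.229
  y = (2 - (-4)·1.400 - (2)·-1.000) / (7) = 1.371
  z = (1 - (-4)·1.400 - (2)·-1.143) / (7) = 1.269
Iteration 3:
  x = (6 - (1)·1.371 - (-1)·1.269) / (5) = 1.180
  y = (2 - (-4)·1.229 - (2)·1.269) / (7) = 0.625
  z = (1 - (-4)·1.229 - (2)·1.371) / (7) = 0.453
Change: (-0.049, -0.746, -0.816) → max |·| = 0.816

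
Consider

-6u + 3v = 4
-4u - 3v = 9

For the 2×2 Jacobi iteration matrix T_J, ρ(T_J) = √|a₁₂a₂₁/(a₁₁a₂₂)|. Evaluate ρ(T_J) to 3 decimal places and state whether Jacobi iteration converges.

a₁₂a₂₁/(a₁₁a₂₂) = (3)·(-4) / ((-6)·(-3)) = -0.666667
ρ = √|-0.666667| = √0.666667 = 0.816
ρ < 1, so Jacobi converges

0.816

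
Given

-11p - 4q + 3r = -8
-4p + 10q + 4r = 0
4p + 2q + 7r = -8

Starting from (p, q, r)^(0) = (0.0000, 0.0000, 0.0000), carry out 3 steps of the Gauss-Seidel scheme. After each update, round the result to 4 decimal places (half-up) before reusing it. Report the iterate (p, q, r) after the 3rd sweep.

(0.0678, 0.6070, -1.3550)

Iteration 1:
  p = (-8 - (-4)·0.0000 - (3)·0.0000) / (-11) = 0.7273
  q = (0 - (-4)·0.7273 - (4)·0.0000) / (10) = 0.2909
  r = (-8 - (4)·0.7273 - (2)·0.2909) / (7) = -1.6416
Iteration 2:
  p = (-8 - (-4)·0.2909 - (3)·-1.6416) / (-11) = 0.1738
  q = (0 - (-4)·0.1738 - (4)·-1.6416) / (10) = 0.7262
  r = (-8 - (4)·0.1738 - (2)·0.7262) / (7) = -1.4497
Iteration 3:
  p = (-8 - (-4)·0.7262 - (3)·-1.4497) / (-11) = 0.0678
  q = (0 - (-4)·0.0678 - (4)·-1.4497) / (10) = 0.6070
  r = (-8 - (4)·0.0678 - (2)·0.6070) / (7) = -1.3550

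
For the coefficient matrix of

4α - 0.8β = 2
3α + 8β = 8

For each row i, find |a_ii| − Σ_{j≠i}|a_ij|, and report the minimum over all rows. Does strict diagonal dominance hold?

row 1: |4| − (0.8) = 3.2
row 2: |8| − (3) = 5
minimum over rows = 3.2 → strictly diagonally dominant (convergence guaranteed)

3.2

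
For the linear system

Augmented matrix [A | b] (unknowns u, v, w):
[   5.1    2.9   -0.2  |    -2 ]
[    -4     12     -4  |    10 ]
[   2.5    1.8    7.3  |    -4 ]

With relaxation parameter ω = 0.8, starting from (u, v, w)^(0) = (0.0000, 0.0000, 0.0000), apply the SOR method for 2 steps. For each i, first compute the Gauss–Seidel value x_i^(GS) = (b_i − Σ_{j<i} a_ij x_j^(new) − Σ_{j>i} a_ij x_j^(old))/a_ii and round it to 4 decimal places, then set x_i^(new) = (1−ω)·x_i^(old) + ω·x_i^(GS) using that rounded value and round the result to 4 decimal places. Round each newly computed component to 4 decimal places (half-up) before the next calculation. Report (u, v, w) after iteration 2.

(-0.6564, 0.4836, -0.4474)

Iteration 1:
  u: GS value = (-2 - (2.9)·0.0000 - (-0.2)·0.0000) / (5.1) = -0.3922;  u ← (1−ω)·0.0000 + ω·-0.3922 = -0.3138
  v: GS value = (10 - (-4)·-0.3138 - (-4)·0.0000) / (12) = 0.7287;  v ← (1−ω)·0.0000 + ω·0.7287 = 0.5830
  w: GS value = (-4 - (2.5)·-0.3138 - (1.8)·0.5830) / (7.3) = -0.5842;  w ← (1−ω)·0.0000 + ω·-0.5842 = -0.4674
Iteration 2:
  u: GS value = (-2 - (2.9)·0.5830 - (-0.2)·-0.4674) / (5.1) = -0.7420;  u ← (1−ω)·-0.3138 + ω·-0.7420 = -0.6564
  v: GS value = (10 - (-4)·-0.6564 - (-4)·-0.4674) / (12) = 0.4587;  v ← (1−ω)·0.5830 + ω·0.4587 = 0.4836
  w: GS value = (-4 - (2.5)·-0.6564 - (1.8)·0.4836) / (7.3) = -0.4424;  w ← (1−ω)·-0.4674 + ω·-0.4424 = -0.4474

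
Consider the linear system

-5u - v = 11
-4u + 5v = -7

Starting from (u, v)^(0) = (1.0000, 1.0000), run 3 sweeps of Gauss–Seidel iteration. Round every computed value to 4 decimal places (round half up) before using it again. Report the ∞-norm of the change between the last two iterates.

0.1382

Iteration 1:
  u = (11 - (-1)·1.0000) / (-5) = -2.4000
  v = (-7 - (-4)·-2.4000) / (5) = -3.3200
Iteration 2:
  u = (11 - (-1)·-3.3200) / (-5) = -1.5360
  v = (-7 - (-4)·-1.5360) / (5) = -2.6288
Iteration 3:
  u = (11 - (-1)·-2.6288) / (-5) = -1.6742
  v = (-7 - (-4)·-1.6742) / (5) = -2.7394
Change: (-0.1382, -0.1106) → max |·| = 0.1382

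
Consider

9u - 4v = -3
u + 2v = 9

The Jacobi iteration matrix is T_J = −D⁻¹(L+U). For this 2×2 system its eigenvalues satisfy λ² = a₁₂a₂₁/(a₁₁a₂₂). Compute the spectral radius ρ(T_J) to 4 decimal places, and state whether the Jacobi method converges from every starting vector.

a₁₂a₂₁/(a₁₁a₂₂) = (-4)·(1) / ((9)·(2)) = -0.222222
ρ = √|-0.222222| = √0.222222 = 0.4714
ρ < 1, so Jacobi converges

0.4714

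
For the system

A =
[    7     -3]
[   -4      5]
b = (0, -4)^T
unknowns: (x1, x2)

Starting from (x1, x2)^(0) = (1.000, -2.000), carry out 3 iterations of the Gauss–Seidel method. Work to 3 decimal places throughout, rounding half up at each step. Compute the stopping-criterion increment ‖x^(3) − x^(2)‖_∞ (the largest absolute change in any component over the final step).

Iteration 1:
  x1 = (0 - (-3)·-2.000) / (7) = -0.857
  x2 = (-4 - (-4)·-0.857) / (5) = -1.486
Iteration 2:
  x1 = (0 - (-3)·-1.486) / (7) = -0.637
  x2 = (-4 - (-4)·-0.637) / (5) = -1.310
Iteration 3:
  x1 = (0 - (-3)·-1.310) / (7) = -0.561
  x2 = (-4 - (-4)·-0.561) / (5) = -1.249
Change: (0.076, 0.061) → max |·| = 0.076

0.076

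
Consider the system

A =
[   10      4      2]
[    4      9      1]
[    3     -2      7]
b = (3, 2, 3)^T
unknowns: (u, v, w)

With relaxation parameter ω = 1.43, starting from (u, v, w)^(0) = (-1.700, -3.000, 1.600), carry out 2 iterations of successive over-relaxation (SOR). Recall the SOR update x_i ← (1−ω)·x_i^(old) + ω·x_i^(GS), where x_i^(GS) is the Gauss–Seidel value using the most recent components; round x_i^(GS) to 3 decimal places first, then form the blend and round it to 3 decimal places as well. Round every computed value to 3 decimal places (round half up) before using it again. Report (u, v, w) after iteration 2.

(-0.039, 0.681, 1.617)

Iteration 1:
  u: GS value = (3 - (4)·-3.000 - (2)·1.600) / (10) = 1.180;  u ← (1−ω)·-1.700 + ω·1.180 = 2.418
  v: GS value = (2 - (4)·2.418 - (1)·1.600) / (9) = -1.030;  v ← (1−ω)·-3.000 + ω·-1.030 = -0.183
  w: GS value = (3 - (3)·2.418 - (-2)·-0.183) / (7) = -0.660;  w ← (1−ω)·1.600 + ω·-0.660 = -1.632
Iteration 2:
  u: GS value = (3 - (4)·-0.183 - (2)·-1.632) / (10) = 0.700;  u ← (1−ω)·2.418 + ω·0.700 = -0.039
  v: GS value = (2 - (4)·-0.039 - (1)·-1.632) / (9) = 0.421;  v ← (1−ω)·-0.183 + ω·0.421 = 0.681
  w: GS value = (3 - (3)·-0.039 - (-2)·0.681) / (7) = 0.640;  w ← (1−ω)·-1.632 + ω·0.640 = 1.617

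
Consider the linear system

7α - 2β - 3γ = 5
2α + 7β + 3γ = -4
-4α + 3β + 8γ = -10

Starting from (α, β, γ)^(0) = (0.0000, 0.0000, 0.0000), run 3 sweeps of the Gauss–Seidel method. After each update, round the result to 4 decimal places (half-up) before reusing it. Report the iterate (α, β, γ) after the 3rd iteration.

Iteration 1:
  α = (5 - (-2)·0.0000 - (-3)·0.0000) / (7) = 0.7143
  β = (-4 - (2)·0.7143 - (3)·0.0000) / (7) = -0.7755
  γ = (-10 - (-4)·0.7143 - (3)·-0.7755) / (8) = -0.6020
Iteration 2:
  α = (5 - (-2)·-0.7755 - (-3)·-0.6020) / (7) = 0.2347
  β = (-4 - (2)·0.2347 - (3)·-0.6020) / (7) = -0.3805
  γ = (-10 - (-4)·0.2347 - (3)·-0.3805) / (8) = -0.9900
Iteration 3:
  α = (5 - (-2)·-0.3805 - (-3)·-0.9900) / (7) = 0.1813
  β = (-4 - (2)·0.1813 - (3)·-0.9900) / (7) = -0.1989
  γ = (-10 - (-4)·0.1813 - (3)·-0.1989) / (8) = -1.0848

(0.1813, -0.1989, -1.0848)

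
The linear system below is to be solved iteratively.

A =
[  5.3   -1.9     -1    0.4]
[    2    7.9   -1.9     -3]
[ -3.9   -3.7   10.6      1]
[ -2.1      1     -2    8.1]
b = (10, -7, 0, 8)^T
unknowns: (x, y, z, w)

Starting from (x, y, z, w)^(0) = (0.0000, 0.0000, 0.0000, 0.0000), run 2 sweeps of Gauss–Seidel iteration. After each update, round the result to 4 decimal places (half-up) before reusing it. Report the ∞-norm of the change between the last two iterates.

Iteration 1:
  x = (10 - (-1.9)·0.0000 - (-1)·0.0000 - (0.4)·0.0000) / (5.3) = 1.8868
  y = (-7 - (2)·1.8868 - (-1.9)·0.0000 - (-3)·0.0000) / (7.9) = -1.3637
  z = (0 - (-3.9)·1.8868 - (-3.7)·-1.3637 - (1)·0.0000) / (10.6) = 0.2182
  w = (8 - (-2.1)·1.8868 - (1)·-1.3637 - (-2)·0.2182) / (8.1) = 1.6991
Iteration 2:
  x = (10 - (-1.9)·-1.3637 - (-1)·0.2182 - (0.4)·1.6991) / (5.3) = 1.3109
  y = (-7 - (2)·1.3109 - (-1.9)·0.2182 - (-3)·1.6991) / (7.9) = -0.5202
  z = (0 - (-3.9)·1.3109 - (-3.7)·-0.5202 - (1)·1.6991) / (10.6) = 0.1404
  w = (8 - (-2.1)·1.3109 - (1)·-0.5202 - (-2)·0.1404) / (8.1) = 1.4264
Change: (-0.5759, 0.8435, -0.0778, -0.2727) → max |·| = 0.8435

0.8435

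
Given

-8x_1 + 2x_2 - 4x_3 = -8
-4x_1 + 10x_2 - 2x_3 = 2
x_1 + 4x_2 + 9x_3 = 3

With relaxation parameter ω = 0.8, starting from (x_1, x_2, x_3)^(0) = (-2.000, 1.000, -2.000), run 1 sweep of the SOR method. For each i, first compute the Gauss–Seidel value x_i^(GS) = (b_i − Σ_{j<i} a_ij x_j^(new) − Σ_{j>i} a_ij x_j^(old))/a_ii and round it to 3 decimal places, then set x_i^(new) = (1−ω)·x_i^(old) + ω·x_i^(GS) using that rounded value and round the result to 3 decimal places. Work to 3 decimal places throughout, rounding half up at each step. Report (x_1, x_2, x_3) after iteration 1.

(1.400, 0.488, -0.431)

Iteration 1:
  x_1: GS value = (-8 - (2)·1.000 - (-4)·-2.000) / (-8) = 2.250;  x_1 ← (1−ω)·-2.000 + ω·2.250 = 1.400
  x_2: GS value = (2 - (-4)·1.400 - (-2)·-2.000) / (10) = 0.360;  x_2 ← (1−ω)·1.000 + ω·0.360 = 0.488
  x_3: GS value = (3 - (1)·1.400 - (4)·0.488) / (9) = -0.039;  x_3 ← (1−ω)·-2.000 + ω·-0.039 = -0.431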